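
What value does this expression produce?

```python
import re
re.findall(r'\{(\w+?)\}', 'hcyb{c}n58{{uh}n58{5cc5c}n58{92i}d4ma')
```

['c', 'uh', '5cc5c', '92i']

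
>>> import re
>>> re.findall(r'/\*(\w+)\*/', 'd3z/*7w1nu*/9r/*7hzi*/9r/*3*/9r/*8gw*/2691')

Matches: at [3:12] match '/*7w1nu*/', group 1 = '7w1nu'; at [14:22] match '/*7hzi*/', group 1 = '7hzi'; at [24:29] match '/*3*/', group 1 = '3'; at [31:38] match '/*8gw*/', group 1 = '8gw'.
One capturing group, so `findall` returns just the captured substring from each match — 4 in all.

['7w1nu', '7hzi', '3', '8gw']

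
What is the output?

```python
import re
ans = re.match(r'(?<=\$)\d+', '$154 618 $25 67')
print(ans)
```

None

`re.match` won't scan ahead — the pattern has to work from the very first character.
Here position 0 doesn't satisfy it, so the call returns None.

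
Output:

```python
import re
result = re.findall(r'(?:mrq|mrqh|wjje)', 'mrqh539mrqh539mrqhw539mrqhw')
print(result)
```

['mrq', 'mrq', 'mrq', 'mrq']

`|` is ordered: at each position the engine commits to the first alternative that works.
Walking the string: at [0:3] → 'mrq'; at [7:10] → 'mrq'; at [14:17] → 'mrq'; at [22:25] → 'mrq'.
No capturing groups, so `findall` returns the 4 full match strings.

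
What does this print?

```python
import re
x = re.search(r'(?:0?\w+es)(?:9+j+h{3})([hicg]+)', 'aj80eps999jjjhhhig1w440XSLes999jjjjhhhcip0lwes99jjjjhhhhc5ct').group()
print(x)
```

aj80eps999jjjhhhig1w440XSLes999jjjjhhhcip0lwes99jjjjhhhhc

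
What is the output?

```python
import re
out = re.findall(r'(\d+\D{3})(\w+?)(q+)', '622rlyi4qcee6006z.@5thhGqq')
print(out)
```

Pattern: one or more of a digit, then exactly 3 of a non-digit (captured); then one or more of a word character (lazy) (captured); then one or more of a literal 'q' (captured).
Because the quantifier is non-greedy, it stops expanding at the earliest point where the rest of the pattern can succeed.
Walking the string: at [0:9] match '622rlyi4q', groups = ('622rly', 'i4', 'q'); at [12:26] match '6006z.@5thhGqq', groups = ('6006z.@', '5thhG', 'qq').
Multiple groups make `findall` return tuples — one 3-tuple for each match.

[('622rly', 'i4', 'q'), ('6006z.@', '5thhG', 'qq')]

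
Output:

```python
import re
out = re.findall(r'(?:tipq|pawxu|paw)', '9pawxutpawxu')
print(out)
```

['pawxu', 'pawxu']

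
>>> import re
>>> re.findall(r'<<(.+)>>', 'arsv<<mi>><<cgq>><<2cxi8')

['mi>><<cgq']

Matches: at [4:17] match '<<mi>><<cgq>>', group 1 = 'mi>><<cgq'.
With a single group, `findall` returns only what that group captured — 1 item.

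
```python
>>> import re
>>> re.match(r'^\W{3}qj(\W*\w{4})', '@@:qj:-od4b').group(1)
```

':-od4b'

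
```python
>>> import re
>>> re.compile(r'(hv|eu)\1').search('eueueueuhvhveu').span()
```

(0, 4)

`\1` is not a pattern — it's the concrete string captured by group 1, re-applied verbatim.
`re.search` scans for the first position where the pattern succeeds.
The match spans [0:4] → 'eueu'.
Captured: group 1 = 'eu'.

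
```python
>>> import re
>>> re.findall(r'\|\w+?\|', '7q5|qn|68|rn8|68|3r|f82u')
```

Matches: at [3:7] → '|qn|'; at [9:14] → '|rn8|'; at [16:20] → '|3r|'.
Since nothing is captured, `findall` lists the 3 matched substrings directly.

['|qn|', '|rn8|', '|3r|']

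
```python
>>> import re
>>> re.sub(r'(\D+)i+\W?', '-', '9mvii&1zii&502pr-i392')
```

'9-1-502-392'

The pattern matches one or more of a non-digit (captured); then one or more of a literal 'i', then optionally a non-word character.
Every occurrence is swapped for '-'.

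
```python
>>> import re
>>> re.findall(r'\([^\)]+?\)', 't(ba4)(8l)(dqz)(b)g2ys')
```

Scanning left to right: at [1:6] → '(ba4)'; at [6:10] → '(8l)'; at [10:15] → '(dqz)'; at [15:18] → '(b)'.
Since nothing is captured, `findall` lists the 4 matched substrings directly.

['(ba4)', '(8l)', '(dqz)', '(b)']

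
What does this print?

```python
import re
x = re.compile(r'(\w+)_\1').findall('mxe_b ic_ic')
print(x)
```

['ic']

The backreference `\1` re-matches whatever the first group consumed, character for character.
One capturing group, so `findall` returns just the captured substring from the one match — 1 in all.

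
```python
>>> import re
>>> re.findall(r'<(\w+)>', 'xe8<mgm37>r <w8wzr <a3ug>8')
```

Scanning left to right: at [3:10] match '<mgm37>', group 1 = 'mgm37'; at [19:25] match '<a3ug>', group 1 = 'a3ug'.
With a single group, `findall` returns only what that group captured — 2 items.

['mgm37', 'a3ug']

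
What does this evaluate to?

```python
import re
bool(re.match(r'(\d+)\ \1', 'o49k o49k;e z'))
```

False

With `match`, the pattern is implicitly anchored at the beginning.
Here position 0 doesn't satisfy it, so the call returns None, and `bool(None)` is False.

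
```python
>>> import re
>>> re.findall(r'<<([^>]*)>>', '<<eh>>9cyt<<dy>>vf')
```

['eh', 'dy']

`findall` collects group 1 from each match (2 total).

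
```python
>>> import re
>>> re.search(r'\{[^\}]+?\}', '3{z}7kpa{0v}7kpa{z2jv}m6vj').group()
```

'{z}'

`re.search` scans for the first position where the pattern succeeds.
The match spans [1:4] → '{z}'.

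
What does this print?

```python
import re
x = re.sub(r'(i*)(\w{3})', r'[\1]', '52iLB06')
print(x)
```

[][]6

Each match is replaced using the text its own group 1 captured.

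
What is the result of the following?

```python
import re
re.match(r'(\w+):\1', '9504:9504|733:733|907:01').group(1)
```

'9504'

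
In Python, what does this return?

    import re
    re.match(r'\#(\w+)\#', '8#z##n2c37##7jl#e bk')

None

`re.match` only tries the pattern at the start of the string.
Here position 0 doesn't satisfy it, so the call returns None.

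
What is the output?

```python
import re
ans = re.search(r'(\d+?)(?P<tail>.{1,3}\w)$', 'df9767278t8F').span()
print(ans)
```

(2, 12)

The pattern matches one or more of a digit (lazy) (captured); then 1 to 3 of any character, then a word character (captured as 'tail'); then anchored at the end.
The match spans [2:12] → '9767278t8F'.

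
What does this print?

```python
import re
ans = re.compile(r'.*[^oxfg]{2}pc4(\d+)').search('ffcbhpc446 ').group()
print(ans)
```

ffcbhpc446

This matches zero or more of any character; then exactly 2 of any character except [oxfg], then the literal 'pc4'; then one or more of a digit (captured).
The match spans [0:10] → 'ffcbhpc446'.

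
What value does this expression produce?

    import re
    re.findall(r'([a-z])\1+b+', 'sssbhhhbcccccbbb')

['s', 'h', 'c']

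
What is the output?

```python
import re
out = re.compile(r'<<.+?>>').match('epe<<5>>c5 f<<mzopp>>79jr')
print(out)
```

None

`re.match` only tries the pattern at the start of the string.
Here position 0 doesn't satisfy it, so the call returns None.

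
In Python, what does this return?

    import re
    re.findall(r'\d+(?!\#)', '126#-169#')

The negative lookaround is zero-width — it rules out positions where the adjacent text would match, without consuming anything.
Scanning left to right: at [0:2] → '12'; at [5:7] → '16'.
With no groups in the pattern, `findall` gives back each whole match — 2 here.

['12', '16']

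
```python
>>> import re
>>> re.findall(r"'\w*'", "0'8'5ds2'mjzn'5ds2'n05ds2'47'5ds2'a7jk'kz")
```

Walking the string: at [1:4] → "'8'"; at [8:14] → "'mjzn'"; at [18:26] → "'n05ds2'"; at [28:34] → "'5ds2'".
With no groups in the pattern, `findall` gives back each whole match — 4 here.

["'8'", "'mjzn'", "'n05ds2'", "'5ds2'"]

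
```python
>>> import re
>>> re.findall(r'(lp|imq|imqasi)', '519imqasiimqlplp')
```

['imq', 'imq', 'lp', 'lp']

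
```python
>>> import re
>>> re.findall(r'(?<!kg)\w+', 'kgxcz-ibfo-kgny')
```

Because the assertion is negative and zero-width, positions next to the forbidden text are skipped.
No capturing groups, so `findall` returns the 3 full match strings.

['kgxcz', 'ibfo', 'kgny']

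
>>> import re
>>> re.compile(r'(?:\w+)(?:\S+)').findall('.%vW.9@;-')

['vW.9@;-']

The pattern matches one or more of a word character (non-capturing group); then one or more of a non-whitespace character (non-capturing group).
With no groups in the pattern, `findall` gives back each whole match — 1 here.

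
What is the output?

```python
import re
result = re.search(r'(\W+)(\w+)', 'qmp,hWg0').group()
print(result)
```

,hWg0

The match spans [3:8] → ',hWg0'.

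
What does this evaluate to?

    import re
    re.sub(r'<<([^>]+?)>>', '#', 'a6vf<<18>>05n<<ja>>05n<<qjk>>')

Every occurrence is swapped for '#'.

'a6vf#05n#05n#'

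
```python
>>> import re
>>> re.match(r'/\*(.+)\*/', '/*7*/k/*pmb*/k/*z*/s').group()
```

`match` is anchored at position 0; if the pattern doesn't fit there, it returns None.
The match spans [0:19] → '/*7*/k/*pmb*/k/*z*/'.
Captured: group 1 = '7*/k/*pmb*/k/*z'.

'/*7*/k/*pmb*/k/*z*/'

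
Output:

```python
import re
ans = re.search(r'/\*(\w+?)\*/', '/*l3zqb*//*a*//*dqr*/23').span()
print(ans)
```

The match spans [0:9] → '/*l3zqb*/'.

(0, 9)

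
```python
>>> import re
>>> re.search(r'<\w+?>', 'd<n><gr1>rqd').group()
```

`search` walks the string left to right and returns the first match it finds.
The match spans [1:4] → '<n>'.

'<n>'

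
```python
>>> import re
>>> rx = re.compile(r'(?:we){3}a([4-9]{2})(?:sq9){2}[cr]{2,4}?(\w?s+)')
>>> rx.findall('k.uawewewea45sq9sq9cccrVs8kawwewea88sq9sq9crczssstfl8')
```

[('45', 'Vs')]

2 groups means the one result is a tuple of 2 captured strings — 1 here.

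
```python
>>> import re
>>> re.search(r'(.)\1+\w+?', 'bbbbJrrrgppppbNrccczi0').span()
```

(0, 5)

`\1` is not a pattern — it's the concrete string captured by group 1, re-applied verbatim.
`re.search` scans for the first position where the pattern succeeds.
The match spans [0:5] → 'bbbbJ'.
Captured: group 1 = 'b'.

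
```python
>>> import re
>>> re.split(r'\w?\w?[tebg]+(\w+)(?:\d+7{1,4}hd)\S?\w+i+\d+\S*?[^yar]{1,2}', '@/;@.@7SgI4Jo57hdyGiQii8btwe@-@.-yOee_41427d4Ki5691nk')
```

This matches optionally a word character, then optionally a word character, then one or more of one of [tebg]; then one or more of a word character (captured); then one or more of a digit, then 1 to 4 of a literal '7', then the literal 'hd' (non-capturing group); then optionally a non-whitespace character, then one or more of a word character, then one or more of a literal 'i'; then one or more of a digit; then zero or more of a non-whitespace character (lazy), then 1 to 2 of any character except [yar].
Matches to split on: at [6:26] → '7SgI4Jo57hdyGiQii8bt'.
The group in the pattern means `split` returns the separators' captures alongside the pieces.

['@/;@.@', 'I4Jo', 'we@-@.-yOee_41427d4Ki5691nk']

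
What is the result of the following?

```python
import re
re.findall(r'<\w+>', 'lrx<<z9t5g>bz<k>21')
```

['<z9t5g>', '<k>']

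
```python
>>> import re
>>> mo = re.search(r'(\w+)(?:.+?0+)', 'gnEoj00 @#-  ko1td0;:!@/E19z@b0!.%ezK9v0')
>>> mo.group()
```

'gnEoj00 @#-  ko1td0'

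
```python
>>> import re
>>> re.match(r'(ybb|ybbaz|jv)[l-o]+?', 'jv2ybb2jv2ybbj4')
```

None

`re.match` only tries the pattern at the start of the string.
Here the pattern fails at index 0, so the call returns None.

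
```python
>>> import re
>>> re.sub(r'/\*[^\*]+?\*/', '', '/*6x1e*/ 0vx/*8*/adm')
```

' 0vxadm'

Each match is replaced by ''.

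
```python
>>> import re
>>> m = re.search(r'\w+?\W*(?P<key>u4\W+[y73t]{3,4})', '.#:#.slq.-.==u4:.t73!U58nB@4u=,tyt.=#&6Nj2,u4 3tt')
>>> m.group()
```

'slq.-.==u4:.t73'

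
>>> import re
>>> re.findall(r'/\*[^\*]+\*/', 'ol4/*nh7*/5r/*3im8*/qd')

Since nothing is captured, `findall` lists the 2 matched substrings directly.

['/*nh7*/', '/*3im8*/']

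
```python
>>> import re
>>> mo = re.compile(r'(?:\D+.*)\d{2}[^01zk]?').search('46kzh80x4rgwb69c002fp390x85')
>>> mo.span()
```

The pattern matches one or more of a non-digit, then zero or more of any character (non-capturing group); then exactly 2 of a digit, then optionally any character except [01zk].
The match spans [2:27] → 'kzh80x4rgwb69c002fp390x85'.

(2, 27)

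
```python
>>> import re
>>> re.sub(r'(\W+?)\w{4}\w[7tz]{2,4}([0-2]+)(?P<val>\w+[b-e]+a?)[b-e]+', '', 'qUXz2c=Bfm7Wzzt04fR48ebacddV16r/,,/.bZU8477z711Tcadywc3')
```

'qUXz2cV16rywc3'

Pattern: one or more of a non-word character (lazy) (captured); then exactly 4 of a word character, then a word character, then 2 to 4 of one of [7tz]; then one or more of a character in [0-2] (captured); then one or more of a word character, then one or more of a character in [b-e], then optionally a literal 'a' (captured as 'val'); then one or more of a character in [b-e].
Matches: at [6:27] → '=Bfm7Wzzt04fR48ebacdd'; at [31:51] → '/,,/.bZU8477z711Tcad'.
`sub` substitutes '' at each match site.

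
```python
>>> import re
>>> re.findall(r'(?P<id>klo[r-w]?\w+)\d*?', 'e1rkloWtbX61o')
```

This matches the literal 'klo', then optionally a character in [r-w], then one or more of a word character (captured as 'id'); then zero or more of a digit (lazy).
`findall` collects group 1 from the one match (1 total).

['kloWtbX61o']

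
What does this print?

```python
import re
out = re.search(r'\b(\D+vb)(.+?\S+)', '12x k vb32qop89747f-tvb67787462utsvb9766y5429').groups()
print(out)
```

(' k vb', '32qop89747f-tvb67787462utsvb9766y5429')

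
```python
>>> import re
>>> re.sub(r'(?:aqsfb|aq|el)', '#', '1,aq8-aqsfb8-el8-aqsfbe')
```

'1,#8-#8-#8-#e'

Alternation isn't longest-match — the leftmost alternative that fits at this position is chosen.
`sub` substitutes '#' at each match site.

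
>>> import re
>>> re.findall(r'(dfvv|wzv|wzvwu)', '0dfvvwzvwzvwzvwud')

['dfvv', 'wzv', 'wzv', 'wzv']

Alternation tries branches left to right and keeps the first one that lets the overall match succeed at that position.
Matches: at [1:5] match 'dfvv', group 1 = 'dfvv'; at [5:8] match 'wzv', group 1 = 'wzv'; at [8:11] match 'wzv', group 1 = 'wzv'; at [11:14] match 'wzv', group 1 = 'wzv'.
`findall` collects group 1 from each match (4 total).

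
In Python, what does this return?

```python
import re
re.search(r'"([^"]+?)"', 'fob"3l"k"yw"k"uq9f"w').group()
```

'"3l"'

The match spans [3:7] → '"3l"'.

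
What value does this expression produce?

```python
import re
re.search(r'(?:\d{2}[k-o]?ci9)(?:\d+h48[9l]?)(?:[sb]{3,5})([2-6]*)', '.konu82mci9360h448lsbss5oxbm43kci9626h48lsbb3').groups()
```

The match spans [28:45] → '43kci9626h48lsbb3'.
Captured: group 1 = '3'.

('3',)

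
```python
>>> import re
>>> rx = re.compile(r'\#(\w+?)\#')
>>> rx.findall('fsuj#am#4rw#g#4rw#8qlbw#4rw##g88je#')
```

['am', 'g', '8qlbw', 'g88je']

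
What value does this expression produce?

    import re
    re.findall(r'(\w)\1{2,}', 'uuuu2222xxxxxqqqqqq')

['u', '2', 'x', 'q']

`\1` is not a pattern — it's the concrete string captured by group 1, re-applied verbatim.
Matches: at [0:4] match 'uuuu', group 1 = 'u'; at [4:8] match '2222', group 1 = '2'; at [8:13] match 'xxxxx', group 1 = 'x'; at [13:19] match 'qqqqqq', group 1 = 'q'.
With a single group, `findall` returns only what that group captured — 4 items.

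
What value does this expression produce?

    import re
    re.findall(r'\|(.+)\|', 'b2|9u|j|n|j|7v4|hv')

Scanning left to right: at [2:16] match '|9u|j|n|j|7v4|', group 1 = '9u|j|n|j|7v4'.
With a single group, `findall` returns only what that group captured — 1 item.

['9u|j|n|j|7v4']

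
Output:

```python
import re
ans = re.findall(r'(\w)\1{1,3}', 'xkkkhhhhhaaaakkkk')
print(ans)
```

After group 1 captures some text, `\1` only succeeds where that same text appears again.
Walking the string: at [1:4] match 'kkk', group 1 = 'k'; at [4:8] match 'hhhh', group 1 = 'h'; at [9:13] match 'aaaa', group 1 = 'a'; at [13:17] match 'kkkk', group 1 = 'k'.
`findall` collects group 1 from each match (4 total).

['k', 'h', 'a', 'k']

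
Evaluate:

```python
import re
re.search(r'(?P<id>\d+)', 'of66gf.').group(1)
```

'66'

The match spans [2:4] → '66'.
Captured: group 1 = '66'.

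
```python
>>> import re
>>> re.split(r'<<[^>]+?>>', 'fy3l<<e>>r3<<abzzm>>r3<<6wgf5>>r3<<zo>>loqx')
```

Matches to split on: at [4:9] → '<<e>>'; at [11:20] → '<<abzzm>>'; at [22:31] → '<<6wgf5>>'; at [33:39] → '<<zo>>'.
The string is cut at each match, leaving 5 pieces.

['fy3l', 'r3', 'r3', 'r3', 'loqx']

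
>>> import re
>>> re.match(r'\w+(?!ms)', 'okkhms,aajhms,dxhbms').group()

'okkhms'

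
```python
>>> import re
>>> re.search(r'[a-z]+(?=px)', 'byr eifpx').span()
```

Because the assertion is zero-width, the text it checks is not consumed and won't appear in the result.
The match spans [4:7] → 'eif'.

(4, 7)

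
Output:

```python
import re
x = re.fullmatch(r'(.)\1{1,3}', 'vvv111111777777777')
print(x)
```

After group 1 captures some text, `\1` only succeeds where that same text appears again.
`re.fullmatch` requires the pattern to consume the entire string.
Here the pattern can't cover the whole string, so the call returns None.

None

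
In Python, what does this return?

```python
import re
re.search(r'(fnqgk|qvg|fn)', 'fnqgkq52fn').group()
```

'fnqgk'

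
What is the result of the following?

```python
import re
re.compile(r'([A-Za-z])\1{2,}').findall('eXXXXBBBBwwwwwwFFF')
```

['X', 'B', 'w', 'F']

After group 1 captures some text, `\1` only succeeds where that same text appears again.
One capturing group, so `findall` returns just the captured substring from each match — 4 in all.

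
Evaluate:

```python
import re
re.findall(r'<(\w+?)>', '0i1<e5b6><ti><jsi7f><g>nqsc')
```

['e5b6', 'ti', 'jsi7f', 'g']

One capturing group, so `findall` returns just the captured substring from each match — 4 in all.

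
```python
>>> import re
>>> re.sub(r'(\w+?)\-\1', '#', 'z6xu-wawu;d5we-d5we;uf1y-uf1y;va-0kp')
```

'z6xu-wawu;#;#;va-0kp'

After group 1 captures some text, `\1` only succeeds where that same text appears again.
Matches: at [10:19] → 'd5we-d5we'; at [20:29] → 'uf1y-uf1y'.
Every occurrence is swapped for '#'.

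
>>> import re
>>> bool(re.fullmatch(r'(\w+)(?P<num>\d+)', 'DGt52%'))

False

This matches one or more of a word character (captured); then one or more of a digit (captured as 'num').
`re.fullmatch` requires the pattern to consume the entire string.
Here there's no way to consume every character, so the call returns None, and `bool(None)` is False.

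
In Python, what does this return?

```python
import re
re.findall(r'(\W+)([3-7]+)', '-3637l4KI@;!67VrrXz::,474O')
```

[('-', '3637'), ('@;!', '67'), ('::,', '474')]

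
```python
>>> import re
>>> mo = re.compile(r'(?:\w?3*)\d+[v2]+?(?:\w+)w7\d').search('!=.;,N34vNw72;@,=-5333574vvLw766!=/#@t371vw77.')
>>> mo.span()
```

The pattern matches optionally a word character, then zero or more of a literal '3' (non-capturing group); then one or more of a digit, then one or more of one of [v2] (lazy); then one or more of a word character (non-capturing group); then the literal 'w7', then a digit.
Unlike `match`, `search` isn't anchored — it looks for the pattern anywhere in the string.
The match spans [5:13] → 'N34vNw72'.

(5, 13)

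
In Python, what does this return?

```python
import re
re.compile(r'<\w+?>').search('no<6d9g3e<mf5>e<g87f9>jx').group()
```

The match spans [9:14] → '<mf5>'.

'<mf5>'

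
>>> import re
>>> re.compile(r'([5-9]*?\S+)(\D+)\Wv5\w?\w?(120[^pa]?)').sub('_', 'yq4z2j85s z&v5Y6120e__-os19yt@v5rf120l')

Pattern: zero or more of a character in [5-9] (lazy), then one or more of a non-whitespace character (captured); then one or more of a non-digit (captured); then a non-word character, then the literal 'v5'; then optionally a word character, then optionally a word character; then the literal '120', then optionally any character except [pa] (captured).
Matches: at [0:20] → 'yq4z2j85s z&v5Y6120e'; at [20:38] → '__-os19yt@v5rf120l'.
Each match is replaced by '_'.

'__'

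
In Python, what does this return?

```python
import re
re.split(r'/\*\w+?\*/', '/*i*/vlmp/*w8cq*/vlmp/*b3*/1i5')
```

['', 'vlmp', 'vlmp', '1i5']

Matches to split on: at [0:5] → '/*i*/'; at [9:17] → '/*w8cq*/'; at [21:27] → '/*b3*/'.
`split` removes every match and returns the 4 fragments in between.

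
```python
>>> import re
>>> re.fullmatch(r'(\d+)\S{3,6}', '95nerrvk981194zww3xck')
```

`fullmatch` succeeds only if the pattern covers the string from start to end.
Here the string isn't matched end-to-end, so the call returns None.

None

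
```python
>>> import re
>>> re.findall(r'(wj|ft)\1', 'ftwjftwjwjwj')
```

['wj']

The backreference `\1` re-matches whatever the first group consumed, character for character.
Scanning left to right: at [6:10] match 'wjwj', group 1 = 'wj'.
Because there's exactly one group, `findall` drops the full match and keeps group 1 from the one hit.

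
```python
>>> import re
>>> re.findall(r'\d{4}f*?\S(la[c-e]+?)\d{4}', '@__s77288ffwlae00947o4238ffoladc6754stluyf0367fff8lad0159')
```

['lae', 'ladc', 'lad']

This matches exactly 4 of a digit, then zero or more of a literal 'f' (lazy), then a non-whitespace character; then the literal 'la', then one or more of a character in [c-e] (lazy) (captured); then exactly 4 of a digit.
Walking the string: at [5:19] match '7288ffwlae0094', group 1 = 'lae'; at [21:36] match '4238ffoladc6754', group 1 = 'ladc'; at [42:57] match '0367fff8lad0159', group 1 = 'lad'.
With a single group, `findall` returns only what that group captured — 3 items.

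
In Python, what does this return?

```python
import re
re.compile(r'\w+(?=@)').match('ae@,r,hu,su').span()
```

(0, 2)

Because the assertion is zero-width, the text it checks is not consumed and won't appear in the result.
With `match`, the pattern is implicitly anchored at the beginning.
The match spans [0:2] → 'ae'.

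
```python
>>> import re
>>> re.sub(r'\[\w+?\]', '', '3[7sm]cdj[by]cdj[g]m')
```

Matches: at [1:6] → '[7sm]'; at [9:13] → '[by]'; at [16:19] → '[g]'.
Every occurrence is swapped for ''.

'3cdjcdjm'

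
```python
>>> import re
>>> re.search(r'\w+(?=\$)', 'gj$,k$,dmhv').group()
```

'gj'

Because the assertion is zero-width, the text it checks is not consumed and won't appear in the result.
`re.search` tries every starting position until one works.
The match spans [0:2] → 'gj'.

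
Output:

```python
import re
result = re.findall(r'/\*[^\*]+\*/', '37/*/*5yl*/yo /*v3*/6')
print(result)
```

['/*5yl*/', '/*v3*/']

Matches: at [4:11] → '/*5yl*/'; at [14:20] → '/*v3*/'.
With no groups in the pattern, `findall` gives back each whole match — 2 here.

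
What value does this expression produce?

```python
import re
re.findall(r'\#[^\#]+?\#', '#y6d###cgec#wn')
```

Walking the string: at [0:5] → '#y6d#'; at [6:12] → '#cgec#'.
With no groups in the pattern, `findall` gives back each whole match — 2 here.

['#y6d#', '#cgec#']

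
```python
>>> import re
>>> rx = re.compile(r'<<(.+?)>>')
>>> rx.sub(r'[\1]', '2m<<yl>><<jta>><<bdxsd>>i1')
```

Matches: at [2:8] → '<<yl>>'; at [8:15] → '<<jta>>'; at [15:24] → '<<bdxsd>>'.
Each match is replaced using the text its own group 1 captured.

'2m[yl][jta][bdxsd]i1'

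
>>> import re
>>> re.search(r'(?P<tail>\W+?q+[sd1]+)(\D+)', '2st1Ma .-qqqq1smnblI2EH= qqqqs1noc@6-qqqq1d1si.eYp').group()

' .-qqqq1smnblI'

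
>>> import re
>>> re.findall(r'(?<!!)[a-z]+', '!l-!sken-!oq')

['ken', 'q']

The negative lookaround is zero-width — it rules out positions where the adjacent text would match, without consuming anything.
Since nothing is captured, `findall` lists the 2 matched substrings directly.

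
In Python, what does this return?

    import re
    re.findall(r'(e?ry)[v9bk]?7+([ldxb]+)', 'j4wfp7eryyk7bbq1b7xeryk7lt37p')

[('ery', 'l')]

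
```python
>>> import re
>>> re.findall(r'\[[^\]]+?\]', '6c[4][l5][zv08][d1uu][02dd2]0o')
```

Since nothing is captured, `findall` lists the 5 matched substrings directly.

['[4]', '[l5]', '[zv08]', '[d1uu]', '[02dd2]']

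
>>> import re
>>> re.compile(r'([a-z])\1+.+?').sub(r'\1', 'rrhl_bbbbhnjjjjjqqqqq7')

After group 1 captures some text, `\1` only succeeds where that same text appears again.
Matches: at [0:3] → 'rrh'; at [5:10] → 'bbbbh'; at [11:17] → 'jjjjjq'; at [17:22] → 'qqqq7'.
Each match is replaced using the text its own group 1 captured.

'rl_bnjq'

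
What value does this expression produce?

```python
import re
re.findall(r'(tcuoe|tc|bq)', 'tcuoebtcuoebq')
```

['tcuoe', 'tcuoe', 'bq']

`|` is ordered: at each position the engine commits to the first alternative that works.
One capturing group, so `findall` returns just the captured substring from each match — 3 in all.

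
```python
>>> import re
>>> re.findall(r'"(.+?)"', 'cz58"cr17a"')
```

With a single group, `findall` returns only what that group captured — 1 item.

['cr17a']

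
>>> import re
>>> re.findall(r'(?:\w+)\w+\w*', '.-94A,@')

['94A']

The pattern matches one or more of a word character (non-capturing group); then one or more of a word character, then zero or more of a word character.
Walking the string: at [2:5] → '94A'.
Since nothing is captured, `findall` lists the 1 matched substring directly.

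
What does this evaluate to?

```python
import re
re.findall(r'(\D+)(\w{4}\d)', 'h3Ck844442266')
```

The pattern matches one or more of a non-digit (captured); then exactly 4 of a word character, then a digit (captured).
Walking the string: at [0:6] match 'h3Ck84', groups = ('h', '3Ck84').
Multiple groups make `findall` return tuples — one 2-tuple for the one match.

[('h', '3Ck84')]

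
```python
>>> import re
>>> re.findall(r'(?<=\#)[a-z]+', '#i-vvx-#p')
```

['i', 'p']

The lookaround is zero-width — it requires the adjacent text to match without consuming it, so the asserted text isn't part of the match.
No capturing groups, so `findall` returns the 2 full match strings.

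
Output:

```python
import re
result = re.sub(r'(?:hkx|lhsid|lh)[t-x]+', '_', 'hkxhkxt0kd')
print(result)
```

hkx_0kd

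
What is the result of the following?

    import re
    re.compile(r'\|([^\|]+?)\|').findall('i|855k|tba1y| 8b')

Because there's exactly one group, `findall` drops the full match and keeps group 1 from the one hit.

['855k']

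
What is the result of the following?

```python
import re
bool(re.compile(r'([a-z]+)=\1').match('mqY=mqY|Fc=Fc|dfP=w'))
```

`re.match` won't scan ahead — the pattern has to work from the very first character.
Here position 0 doesn't satisfy it, so the call returns None, and `bool(None)` is False.

False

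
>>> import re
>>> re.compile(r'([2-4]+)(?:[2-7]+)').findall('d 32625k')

['32']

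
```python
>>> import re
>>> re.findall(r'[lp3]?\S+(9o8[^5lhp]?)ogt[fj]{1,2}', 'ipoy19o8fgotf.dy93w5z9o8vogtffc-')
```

['9o8v']

The pattern matches optionally one of [lp3], then one or more of a non-whitespace character; then the literal '9o8', then optionally any character except [5lhp] (captured); then the literal 'ogt', then 1 to 2 of one of [fj].
Scanning left to right: at [0:30] match 'ipoy19o8fgotf.dy93w5z9o8vogtff', group 1 = '9o8v'.
With a single group, `findall` returns only what that group captured — 1 item.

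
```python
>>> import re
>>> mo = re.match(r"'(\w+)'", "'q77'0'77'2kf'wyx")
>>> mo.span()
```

With `match`, the pattern is implicitly anchored at the beginning.
The match spans [0:5] → "'q77'".

(0, 5)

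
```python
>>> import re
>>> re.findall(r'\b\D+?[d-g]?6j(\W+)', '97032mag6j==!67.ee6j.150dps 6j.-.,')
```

['.', '.-.,']

Pattern: a word boundary (`\b`, zero-width); then one or more of a non-digit (lazy); then optionally a character in [d-g], then the literal '6j'; then one or more of a non-word character (captured).
Matches: at [15:21] match '.ee6j.', group 1 = '.'; at [27:34] match ' 6j.-.,', group 1 = '.-.,'.
`findall` collects group 1 from each match (2 total).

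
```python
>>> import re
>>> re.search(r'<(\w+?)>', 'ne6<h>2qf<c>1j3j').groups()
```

('h',)

The match spans [3:6] → '<h>'.
Captured: group 1 = 'h'.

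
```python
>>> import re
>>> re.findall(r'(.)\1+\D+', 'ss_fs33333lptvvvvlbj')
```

`\1` is not a pattern — it's the concrete string captured by group 1, re-applied verbatim.
Matches: at [0:5] match 'ss_fs', group 1 = 's'; at [5:20] match '33333lptvvvvlbj', group 1 = '3'.
One capturing group, so `findall` returns just the captured substring from each match — 2 in all.

['s', '3']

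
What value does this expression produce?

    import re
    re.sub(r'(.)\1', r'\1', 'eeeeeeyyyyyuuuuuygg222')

'eeeyyyuuuyg22'

`\1` has to match the exact text group 1 already captured.
Matches: at [0:2] → 'ee'; at [2:4] → 'ee'; at [4:6] → 'ee'; at [6:8] → 'yy'; at [8:10] → 'yy'; ….
`\1` in the replacement pulls in group 1's text for each match.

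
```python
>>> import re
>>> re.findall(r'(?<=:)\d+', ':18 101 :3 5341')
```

['18', '3']

The positive lookaround only admits positions where the adjacent text matches; those characters stay outside the span.
Scanning left to right: at [1:3] → '18'; at [9:10] → '3'.
Since nothing is captured, `findall` lists the 2 matched substrings directly.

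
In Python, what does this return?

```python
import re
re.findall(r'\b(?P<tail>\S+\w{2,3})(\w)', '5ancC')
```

[('5anc', 'C')]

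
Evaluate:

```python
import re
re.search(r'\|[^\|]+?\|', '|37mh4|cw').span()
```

(0, 7)

`re.search` tries every starting position until one works.
The match spans [0:7] → '|37mh4|'.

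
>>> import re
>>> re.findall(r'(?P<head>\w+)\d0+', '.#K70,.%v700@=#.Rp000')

Pattern: one or more of a word character (captured as 'head'); then a digit; then one or more of a literal '0'.
Scanning left to right: at [2:5] match 'K70', group 1 = 'K'; at [8:12] match 'v700', group 1 = 'v7'; at [16:21] match 'Rp000', group 1 = 'Rp0'.
`findall` collects group 1 from each match (3 total).

['K', 'v7', 'Rp0']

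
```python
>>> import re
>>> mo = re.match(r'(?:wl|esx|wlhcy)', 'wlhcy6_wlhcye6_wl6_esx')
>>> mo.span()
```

Alternation isn't longest-match — the leftmost alternative that fits at this position is chosen.
With `match`, the pattern is implicitly anchored at the beginning.
The match spans [0:2] → 'wl'.

(0, 2)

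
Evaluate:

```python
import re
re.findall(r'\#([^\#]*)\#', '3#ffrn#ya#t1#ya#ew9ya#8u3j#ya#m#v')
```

Matches: at [1:7] match '#ffrn#', group 1 = 'ffrn'; at [9:13] match '#t1#', group 1 = 't1'; at [15:22] match '#ew9ya#', group 1 = 'ew9ya'; at [26:30] match '#ya#', group 1 = 'ya'.
With a single group, `findall` returns only what that group captured — 4 items.

['ffrn', 't1', 'ew9ya', 'ya']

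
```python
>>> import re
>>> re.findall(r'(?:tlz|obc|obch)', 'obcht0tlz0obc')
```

Alternation isn't longest-match — the leftmost alternative that fits at this position is chosen.
Since nothing is captured, `findall` lists the 3 matched substrings directly.

['obc', 'tlz', 'obc']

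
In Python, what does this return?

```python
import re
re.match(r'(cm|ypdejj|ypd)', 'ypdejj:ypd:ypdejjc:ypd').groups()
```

('ypdejj',)

The regex engine tests alternatives in the order written; an earlier branch that matches wins even if a later one would match more.
`re.match` only tries the pattern at the start of the string.
The match spans [0:6] → 'ypdejj'.
Captured: group 1 = 'ypdejj'.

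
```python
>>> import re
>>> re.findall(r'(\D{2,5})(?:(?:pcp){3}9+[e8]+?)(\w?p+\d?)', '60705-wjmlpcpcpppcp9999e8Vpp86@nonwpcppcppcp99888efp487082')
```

[('@nonw', 'fp4')]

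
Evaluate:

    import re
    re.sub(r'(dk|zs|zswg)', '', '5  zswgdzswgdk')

Alternation isn't longest-match — the leftmost alternative that fits at this position is chosen.
`sub` substitutes '' at each match site.

'5  wgdwg'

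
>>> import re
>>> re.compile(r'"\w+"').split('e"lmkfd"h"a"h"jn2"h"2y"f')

['e', 'h', 'h', 'h', 'f']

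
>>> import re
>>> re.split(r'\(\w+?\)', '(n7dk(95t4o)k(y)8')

['(n7dk', 'k', '8']

Each match becomes a cut point; 3 segments remain.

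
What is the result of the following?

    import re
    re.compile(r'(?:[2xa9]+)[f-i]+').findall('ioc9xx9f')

['9xx9f']

This matches one or more of one of [2xa9] (non-capturing group); then one or more of a character in [f-i].
Matches: at [3:8] → '9xx9f'.
No capturing groups, so `findall` returns the 1 full match string.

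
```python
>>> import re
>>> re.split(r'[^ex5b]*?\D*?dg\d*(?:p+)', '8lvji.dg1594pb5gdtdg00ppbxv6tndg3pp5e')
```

['', 'b5', 'bx', '5e']

Each match becomes a cut point; 4 segments remain.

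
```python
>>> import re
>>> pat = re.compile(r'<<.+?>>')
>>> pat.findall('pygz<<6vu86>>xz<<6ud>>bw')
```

Lazy quantifiers expand one character at a time until the remainder of the pattern can match.
With no groups in the pattern, `findall` gives back each whole match — 2 here.

['<<6vu86>>', '<<6ud>>']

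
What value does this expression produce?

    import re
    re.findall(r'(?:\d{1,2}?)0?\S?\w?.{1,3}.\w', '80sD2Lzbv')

['80sD2Lzbv']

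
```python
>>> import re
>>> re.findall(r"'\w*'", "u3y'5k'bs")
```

No capturing groups, so `findall` returns the 1 full match string.

["'5k'"]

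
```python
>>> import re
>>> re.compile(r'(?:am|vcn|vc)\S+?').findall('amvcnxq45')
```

Walking the string: at [0:3] → 'amv'.
No capturing groups, so `findall` returns the 1 full match string.

['amv']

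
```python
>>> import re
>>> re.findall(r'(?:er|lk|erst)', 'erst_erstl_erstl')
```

['er', 'er', 'er']

Branches in `(...|...)` are attempted left-to-right; the first branch that allows the whole pattern to succeed is taken.
With no groups in the pattern, `findall` gives back each whole match — 3 here.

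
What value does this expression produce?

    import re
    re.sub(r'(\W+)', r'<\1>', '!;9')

The pattern matches one or more of a non-word character (captured).
Matches: at [0:2] → '!;'.
The replacement refers to a captured group, so each match is rewritten using its own captured text.

'<!;>9'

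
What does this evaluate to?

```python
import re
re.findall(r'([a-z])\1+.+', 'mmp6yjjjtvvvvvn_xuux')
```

['m']

`\1` is not a pattern — it's the concrete string captured by group 1, re-applied verbatim.
Scanning left to right: at [0:20] match 'mmp6yjjjtvvvvvn_xuux', group 1 = 'm'.
With a single group, `findall` returns only what that group captured — 1 item.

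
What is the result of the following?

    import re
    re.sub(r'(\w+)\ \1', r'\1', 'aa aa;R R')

'aa;R'

`\1` is not a pattern — it's the concrete string captured by group 1, re-applied verbatim.
Matches: at [0:5] → 'aa aa'; at [6:9] → 'R R'.
`\1` in the replacement pulls in group 1's text for each match.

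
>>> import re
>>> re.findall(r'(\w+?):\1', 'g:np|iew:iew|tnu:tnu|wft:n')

['iew', 'tnu']

A backreference is literal: `\1` must see the identical characters the first group matched.
Matches: at [5:12] match 'iew:iew', group 1 = 'iew'; at [13:20] match 'tnu:tnu', group 1 = 'tnu'.
One capturing group, so `findall` returns just the captured substring from each match — 2 in all.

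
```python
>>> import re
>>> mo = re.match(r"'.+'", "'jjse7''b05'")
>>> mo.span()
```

`re.match` won't scan ahead — the pattern has to work from the very first character.
The match spans [0:12] → "'jjse7''b05'".

(0, 12)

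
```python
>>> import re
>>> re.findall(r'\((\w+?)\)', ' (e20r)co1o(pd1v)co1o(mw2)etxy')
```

One capturing group, so `findall` returns just the captured substring from each match — 3 in all.

['e20r', 'pd1v', 'mw2']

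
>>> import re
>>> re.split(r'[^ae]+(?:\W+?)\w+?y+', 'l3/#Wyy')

['', '']

This matches one or more of any character except [ae]; then one or more of a non-word character (lazy) (non-capturing group); then one or more of a word character (lazy), then one or more of a literal 'y'.
Splitting on the pattern gives 2 pieces.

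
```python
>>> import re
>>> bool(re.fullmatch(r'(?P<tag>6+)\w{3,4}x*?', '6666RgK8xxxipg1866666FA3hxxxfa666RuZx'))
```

False

`re.fullmatch` is like wrapping the pattern in `^…$` (in single-line mode).
Here there's no way to consume every character, so the call returns None, and `bool(None)` is False.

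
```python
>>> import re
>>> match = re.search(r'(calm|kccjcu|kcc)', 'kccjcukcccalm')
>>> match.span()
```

(0, 6)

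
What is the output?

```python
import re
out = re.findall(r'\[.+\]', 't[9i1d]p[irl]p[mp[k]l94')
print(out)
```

['[9i1d]p[irl]p[mp[k]']

With no groups in the pattern, `findall` gives back each whole match — 1 here.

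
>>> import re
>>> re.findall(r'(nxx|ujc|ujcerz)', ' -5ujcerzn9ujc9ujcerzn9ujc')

['ujc', 'ujc', 'ujc', 'ujc']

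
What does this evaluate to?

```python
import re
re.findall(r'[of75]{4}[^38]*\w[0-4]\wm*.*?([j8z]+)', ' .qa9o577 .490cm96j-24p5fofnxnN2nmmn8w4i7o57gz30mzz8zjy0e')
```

['8', 'zz8zj']

A `+?`/`*?`/`{m,n}?` starts at its minimum and grows only as far as needed for what follows to match.
Because there's exactly one group, `findall` drops the full match and keeps group 1 from each hit.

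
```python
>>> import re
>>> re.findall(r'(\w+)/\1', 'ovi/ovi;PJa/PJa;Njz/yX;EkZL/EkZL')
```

`\1` is not a pattern — it's the concrete string captured by group 1, re-applied verbatim.
`findall` collects group 1 from each match (3 total).

['ovi', 'PJa', 'EkZL']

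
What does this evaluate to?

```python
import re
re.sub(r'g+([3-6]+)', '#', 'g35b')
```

'#b'

The pattern matches one or more of a literal 'g'; then one or more of a character in [3-6] (captured).
Matches: at [0:3] → 'g35'.
Each match is replaced by '#'.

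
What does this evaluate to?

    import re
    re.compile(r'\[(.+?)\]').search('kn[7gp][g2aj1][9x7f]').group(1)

The match spans [2:7] → '[7gp]'.
Captured: group 1 = '7gp'.

'7gp'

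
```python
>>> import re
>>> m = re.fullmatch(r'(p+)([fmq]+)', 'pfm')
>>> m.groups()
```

The pattern matches one or more of a literal 'p' (captured); then one or more of one of [fmq] (captured).
`fullmatch` succeeds only if the pattern covers the string from start to end.
The match spans [0:3] → 'pfm'.
Captured: group 1 = 'p', group 2 = 'fm'.

('p', 'fm')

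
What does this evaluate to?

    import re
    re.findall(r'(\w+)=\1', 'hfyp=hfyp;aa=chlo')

['hfyp']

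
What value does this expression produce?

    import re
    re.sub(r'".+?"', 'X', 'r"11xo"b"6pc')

'rXb"6pc'

Matches: at [1:7] → '"11xo"'.
`sub` substitutes 'X' at each match site.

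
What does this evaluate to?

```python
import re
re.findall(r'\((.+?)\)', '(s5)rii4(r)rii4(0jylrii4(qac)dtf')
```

['s5', 'r', '0jylrii4(qac']

With the lazy modifier that quantifier settles for the fewest repetitions that let the rest of the pattern succeed (the atoms after it are unaffected and can still be greedy).
Matches: at [0:4] match '(s5)', group 1 = 's5'; at [8:11] match '(r)', group 1 = 'r'; at [15:29] match '(0jylrii4(qac)', group 1 = '0jylrii4(qac'.
Because there's exactly one group, `findall` drops the full match and keeps group 1 from each hit.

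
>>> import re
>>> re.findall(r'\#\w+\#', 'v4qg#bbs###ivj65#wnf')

['#bbs#', '#ivj65#']

With no groups in the pattern, `findall` gives back each whole match — 2 here.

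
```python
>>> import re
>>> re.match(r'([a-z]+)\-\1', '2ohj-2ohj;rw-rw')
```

`match` is anchored at position 0; if the pattern doesn't fit there, it returns None.
Here the string doesn't start with a match, so the call returns None.

None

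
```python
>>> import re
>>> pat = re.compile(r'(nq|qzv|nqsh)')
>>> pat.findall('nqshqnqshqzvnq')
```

['nq', 'nq', 'qzv', 'nq']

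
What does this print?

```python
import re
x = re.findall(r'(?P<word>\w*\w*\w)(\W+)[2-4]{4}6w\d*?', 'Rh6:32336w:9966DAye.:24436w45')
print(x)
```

[('Rh6', ':'), ('9966DAye', '.:')]

With 2 capturing groups, `findall` returns a 2-tuple per match.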